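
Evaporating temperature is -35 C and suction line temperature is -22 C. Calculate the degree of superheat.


Superheat = T_suction - T_evap
Superheat = -22 - (-35)
Superheat = 13 K

13


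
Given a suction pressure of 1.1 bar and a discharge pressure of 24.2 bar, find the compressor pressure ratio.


PR = P_high / P_low
PR = 24.2 / 1.1
PR = 22.0

22.0


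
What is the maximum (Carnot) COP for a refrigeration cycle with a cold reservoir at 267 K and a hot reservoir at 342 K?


dT = 342 - 267 = 75 K
COP_carnot = T_cold / dT = 267 / 75
COP_carnot = 3.56

3.56


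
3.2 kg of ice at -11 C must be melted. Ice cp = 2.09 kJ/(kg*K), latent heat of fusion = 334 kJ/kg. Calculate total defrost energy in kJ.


Sensible heat = cp * dT = 2.09 * 11 = 22.99 kJ/kg
Total per kg = 22.99 + 334 = 356.99 kJ/kg
Q = m * total = 3.2 * 356.99
Q = 1142.4 kJ

1142.4


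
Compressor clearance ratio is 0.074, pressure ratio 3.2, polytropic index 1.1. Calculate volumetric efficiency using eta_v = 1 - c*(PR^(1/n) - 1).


PR^(1/n) = 3.2^(1/1.1) = 2.87890446
eta_v = 1 - 0.074 * (2.87890446 - 1)
eta_v = 0.861

0.861


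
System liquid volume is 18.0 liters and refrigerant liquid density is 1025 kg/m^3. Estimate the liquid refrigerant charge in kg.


Charge = V * rho / 1000
Charge = 18.0 * 1025 / 1000
Charge = 18.45 kg

18.45


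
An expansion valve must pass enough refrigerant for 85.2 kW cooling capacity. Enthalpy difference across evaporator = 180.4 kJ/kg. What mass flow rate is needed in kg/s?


m_dot = Q / dh
m_dot = 85.2 / 180.4
m_dot = 0.4723 kg/s

0.4723


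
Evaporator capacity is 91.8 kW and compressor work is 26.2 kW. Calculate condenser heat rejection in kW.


Q_cond = Q_evap + W
Q_cond = 91.8 + 26.2
Q_cond = 118.0 kW

118.0


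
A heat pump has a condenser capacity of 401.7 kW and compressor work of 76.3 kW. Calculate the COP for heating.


COP_hp = Q_cond / W
COP_hp = 401.7 / 76.3
COP_hp = 5.265

5.265


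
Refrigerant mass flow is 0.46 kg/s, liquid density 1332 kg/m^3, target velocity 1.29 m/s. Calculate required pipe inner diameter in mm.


A = m_dot / (rho * v) = 0.46 / (1332 * 1.29) = 0.00026770957 m^2
d = sqrt(4*A/pi) * 1000
d = 18.5 mm

18.5


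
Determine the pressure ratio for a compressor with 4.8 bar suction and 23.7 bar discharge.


PR = P_high / P_low
PR = 23.7 / 4.8
PR = 4.938

4.938


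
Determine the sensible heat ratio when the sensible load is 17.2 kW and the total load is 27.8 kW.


SHR = Q_sensible / Q_total
SHR = 17.2 / 27.8
SHR = 0.619

0.619


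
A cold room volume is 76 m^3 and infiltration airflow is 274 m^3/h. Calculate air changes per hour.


ACH = flow / volume
ACH = 274 / 76
ACH = 3.605

3.605


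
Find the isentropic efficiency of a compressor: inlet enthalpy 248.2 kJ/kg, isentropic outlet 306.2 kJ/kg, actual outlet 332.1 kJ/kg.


dh_ideal = 306.2 - 248.2 = 58.0 kJ/kg
dh_actual = 332.1 - 248.2 = 83.9 kJ/kg
eta_s = dh_ideal / dh_actual = 58.0 / 83.9
eta_s = 0.6913

0.6913


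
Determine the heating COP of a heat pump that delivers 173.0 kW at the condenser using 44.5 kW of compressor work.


COP_hp = Q_cond / W
COP_hp = 173.0 / 44.5
COP_hp = 3.888

3.888


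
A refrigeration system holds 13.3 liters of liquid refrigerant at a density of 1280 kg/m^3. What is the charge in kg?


Charge = V * rho / 1000
Charge = 13.3 * 1280 / 1000
Charge = 17.02 kg

17.02


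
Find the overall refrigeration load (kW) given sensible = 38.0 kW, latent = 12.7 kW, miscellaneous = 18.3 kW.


Q_total = Q_s + Q_l + Q_misc
Q_total = 38.0 + 12.7 + 18.3
Q_total = 69.0 kW

69.0


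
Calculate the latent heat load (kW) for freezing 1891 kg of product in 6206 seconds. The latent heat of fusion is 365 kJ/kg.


Q_lat = m * h_fg / t
Q_lat = 1891 * 365 / 6206
Q_lat = 111.22 kW

111.22


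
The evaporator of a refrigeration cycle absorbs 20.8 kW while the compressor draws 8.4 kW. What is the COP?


COP = Q_evap / W
COP = 20.8 / 8.4
COP = 2.476

2.476


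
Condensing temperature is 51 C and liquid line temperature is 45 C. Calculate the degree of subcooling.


Subcooling = T_cond - T_liquid
Subcooling = 51 - 45
Subcooling = 6 K

6


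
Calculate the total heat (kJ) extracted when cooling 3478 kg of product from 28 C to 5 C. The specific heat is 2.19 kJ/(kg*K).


dT = 28 - (5) = 23 K
Q = m * cp * dT = 3478 * 2.19 * 23
Q = 175187 kJ

175187


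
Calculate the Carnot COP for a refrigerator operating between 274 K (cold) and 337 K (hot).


dT = 337 - 274 = 63 K
COP_carnot = T_cold / dT = 274 / 63
COP_carnot = 4.349

4.349


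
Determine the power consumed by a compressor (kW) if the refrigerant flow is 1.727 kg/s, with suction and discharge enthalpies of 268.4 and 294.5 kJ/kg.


dh = 294.5 - 268.4 = 26.1 kJ/kg
W = m_dot * dh = 1.727 * 26.1 = 45.07 kW

45.07


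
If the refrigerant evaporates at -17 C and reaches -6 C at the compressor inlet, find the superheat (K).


Superheat = T_suction - T_evap
Superheat = -6 - (-17)
Superheat = 11 K

11


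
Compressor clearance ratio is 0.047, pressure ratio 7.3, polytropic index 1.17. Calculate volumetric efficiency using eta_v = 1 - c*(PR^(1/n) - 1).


PR^(1/n) = 7.3^(1/1.17) = 5.46868346
eta_v = 1 - 0.047 * (5.46868346 - 1)
eta_v = 0.79

0.79


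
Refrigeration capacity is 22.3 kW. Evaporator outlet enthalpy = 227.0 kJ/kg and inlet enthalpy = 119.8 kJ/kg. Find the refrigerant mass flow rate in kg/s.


dh = 227.0 - 119.8 = 107.2 kJ/kg
m_dot = Q / dh = 22.3 / 107.2 = 0.208 kg/s

0.208


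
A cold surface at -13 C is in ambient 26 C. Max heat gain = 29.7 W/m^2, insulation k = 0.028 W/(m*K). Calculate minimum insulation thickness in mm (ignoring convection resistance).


dT = 26 - (-13) = 39 K
thickness = k * dT / q_max * 1000
thickness = 0.028 * 39 / 29.7 * 1000
thickness = 36.8 mm

36.8


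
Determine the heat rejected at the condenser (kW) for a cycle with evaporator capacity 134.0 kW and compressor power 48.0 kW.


Q_cond = Q_evap + W
Q_cond = 134.0 + 48.0
Q_cond = 182.0 kW

182.0


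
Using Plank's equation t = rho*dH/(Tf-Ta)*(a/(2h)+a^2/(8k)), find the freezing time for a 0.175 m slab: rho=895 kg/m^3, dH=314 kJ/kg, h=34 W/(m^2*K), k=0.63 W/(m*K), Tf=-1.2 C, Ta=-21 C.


dT = -1.2 - (-21) = 19.8 K
term1 = a/(2h) = 0.175/(2*34) = 0.002573529412
term2 = a^2/(8k) = 0.175^2/(8*0.63) = 0.006076388889
t = rho*dH*1000/dT * (term1 + term2)
t = 895*314*1000/19.8 * (0.002573529412 + 0.006076388889)
t = 122772 s

122772


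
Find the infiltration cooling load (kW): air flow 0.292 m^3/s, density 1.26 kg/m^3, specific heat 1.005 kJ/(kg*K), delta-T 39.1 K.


Q = V_dot * rho * cp * dT
Q = 0.292 * 1.26 * 1.005 * 39.1
Q = 14.458 kW

14.458


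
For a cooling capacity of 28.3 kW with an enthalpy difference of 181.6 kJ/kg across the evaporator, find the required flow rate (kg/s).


m_dot = Q / dh
m_dot = 28.3 / 181.6
m_dot = 0.1558 kg/s

0.1558


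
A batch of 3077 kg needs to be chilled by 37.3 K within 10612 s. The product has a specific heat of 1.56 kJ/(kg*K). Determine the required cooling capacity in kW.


Q = m * cp * dT / t
Q = 3077 * 1.56 * 37.3 / 10612
Q = 16.872 kW

16.872


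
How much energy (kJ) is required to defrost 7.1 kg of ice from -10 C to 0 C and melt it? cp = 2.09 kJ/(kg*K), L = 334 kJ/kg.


Sensible heat = cp * dT = 2.09 * 10 = 20.9 kJ/kg
Total per kg = 20.9 + 334 = 354.9 kJ/kg
Q = m * total = 7.1 * 354.9
Q = 2519.8 kJ

2519.8


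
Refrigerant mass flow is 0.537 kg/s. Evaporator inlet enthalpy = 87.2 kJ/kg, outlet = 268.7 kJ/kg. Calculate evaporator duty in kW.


dh = 268.7 - 87.2 = 181.5 kJ/kg
Q_evap = m_dot * dh = 0.537 * 181.5
Q_evap = 97.47 kW

97.47


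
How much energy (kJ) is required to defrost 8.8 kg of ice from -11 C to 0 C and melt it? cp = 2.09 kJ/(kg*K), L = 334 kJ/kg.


Sensible heat = cp * dT = 2.09 * 11 = 22.99 kJ/kg
Total per kg = 22.99 + 334 = 356.99 kJ/kg
Q = m * total = 8.8 * 356.99
Q = 3141.5 kJ

3141.5


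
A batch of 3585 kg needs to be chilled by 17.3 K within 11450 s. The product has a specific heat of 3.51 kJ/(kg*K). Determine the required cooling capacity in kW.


Q = m * cp * dT / t
Q = 3585 * 3.51 * 17.3 / 11450
Q = 19.012 kW

19.012


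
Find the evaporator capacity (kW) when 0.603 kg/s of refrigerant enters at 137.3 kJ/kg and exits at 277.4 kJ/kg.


dh = 277.4 - 137.3 = 140.1 kJ/kg
Q_evap = m_dot * dh = 0.603 * 140.1
Q_evap = 84.48 kW

84.48


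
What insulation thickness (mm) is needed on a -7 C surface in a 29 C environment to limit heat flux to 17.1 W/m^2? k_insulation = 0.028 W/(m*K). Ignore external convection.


dT = 29 - (-7) = 36 K
thickness = k * dT / q_max * 1000
thickness = 0.028 * 36 / 17.1 * 1000
thickness = 58.9 mm

58.9


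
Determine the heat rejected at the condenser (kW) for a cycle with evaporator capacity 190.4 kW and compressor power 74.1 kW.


Q_cond = Q_evap + W
Q_cond = 190.4 + 74.1
Q_cond = 264.5 kW

264.5


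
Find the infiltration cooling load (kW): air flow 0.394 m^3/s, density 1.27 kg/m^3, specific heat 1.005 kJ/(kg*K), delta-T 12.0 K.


Q = V_dot * rho * cp * dT
Q = 0.394 * 1.27 * 1.005 * 12.0
Q = 6.035 kW

6.035


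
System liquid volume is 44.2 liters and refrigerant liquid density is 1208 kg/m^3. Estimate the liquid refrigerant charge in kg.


Charge = V * rho / 1000
Charge = 44.2 * 1208 / 1000
Charge = 53.39 kg

53.39


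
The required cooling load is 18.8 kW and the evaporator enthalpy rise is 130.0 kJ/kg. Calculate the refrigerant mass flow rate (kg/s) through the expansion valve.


m_dot = Q / dh
m_dot = 18.8 / 130.0
m_dot = 0.1446 kg/s

0.1446


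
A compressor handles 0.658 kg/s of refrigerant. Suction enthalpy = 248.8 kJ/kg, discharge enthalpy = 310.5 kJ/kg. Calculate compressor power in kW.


dh = 310.5 - 248.8 = 61.7 kJ/kg
W = m_dot * dh = 0.658 * 61.7 = 40.6 kW

40.6


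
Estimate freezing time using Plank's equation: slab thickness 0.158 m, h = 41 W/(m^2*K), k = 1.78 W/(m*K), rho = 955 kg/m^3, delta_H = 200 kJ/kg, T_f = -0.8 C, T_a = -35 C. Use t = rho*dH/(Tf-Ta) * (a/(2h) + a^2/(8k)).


dT = -0.8 - (-35) = 34.2 K
term1 = a/(2h) = 0.158/(2*41) = 0.001926829268
term2 = a^2/(8k) = 0.158^2/(8*1.78) = 0.001753089888
t = rho*dH*1000/dT * (term1 + term2)
t = 955*200*1000/34.2 * (0.001926829268 + 0.001753089888)
t = 20552 s

20552


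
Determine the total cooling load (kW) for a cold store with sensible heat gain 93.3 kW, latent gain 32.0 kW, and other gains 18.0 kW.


Q_total = Q_s + Q_l + Q_misc
Q_total = 93.3 + 32.0 + 18.0
Q_total = 143.3 kW

143.3


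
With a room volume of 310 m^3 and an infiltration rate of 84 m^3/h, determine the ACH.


ACH = flow / volume
ACH = 84 / 310
ACH = 0.271

0.271


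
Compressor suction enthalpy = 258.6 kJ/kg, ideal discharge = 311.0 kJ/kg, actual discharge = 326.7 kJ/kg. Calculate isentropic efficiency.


dh_ideal = 311.0 - 258.6 = 52.4 kJ/kg
dh_actual = 326.7 - 258.6 = 68.1 kJ/kg
eta_s = dh_ideal / dh_actual = 52.4 / 68.1
eta_s = 0.7695

0.7695


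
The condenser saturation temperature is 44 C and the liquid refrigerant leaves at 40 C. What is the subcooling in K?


Subcooling = T_cond - T_liquid
Subcooling = 44 - 40
Subcooling = 4 K

4


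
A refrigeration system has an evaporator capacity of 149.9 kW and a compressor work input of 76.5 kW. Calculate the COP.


COP = Q_evap / W
COP = 149.9 / 76.5
COP = 1.959

1.959


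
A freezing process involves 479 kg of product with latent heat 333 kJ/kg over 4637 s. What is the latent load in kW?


Q_lat = m * h_fg / t
Q_lat = 479 * 333 / 4637
Q_lat = 34.4 kW

34.4


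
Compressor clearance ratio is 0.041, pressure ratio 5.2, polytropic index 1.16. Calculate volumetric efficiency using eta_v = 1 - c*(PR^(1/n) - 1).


PR^(1/n) = 5.2^(1/1.16) = 4.14232588
eta_v = 1 - 0.041 * (4.14232588 - 1)
eta_v = 0.8712

0.8712


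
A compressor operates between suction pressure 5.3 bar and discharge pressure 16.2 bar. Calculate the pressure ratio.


PR = P_high / P_low
PR = 16.2 / 5.3
PR = 3.057

3.057


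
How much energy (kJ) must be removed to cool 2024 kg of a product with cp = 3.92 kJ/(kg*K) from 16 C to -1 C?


dT = 16 - (-1) = 17 K
Q = m * cp * dT = 2024 * 3.92 * 17
Q = 134879 kJ

134879


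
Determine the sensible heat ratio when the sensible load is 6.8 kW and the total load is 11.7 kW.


SHR = Q_sensible / Q_total
SHR = 6.8 / 11.7
SHR = 0.581

0.581


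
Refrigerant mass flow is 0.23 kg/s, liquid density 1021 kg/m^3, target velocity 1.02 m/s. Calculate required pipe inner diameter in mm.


A = m_dot / (rho * v) = 0.23 / (1021 * 1.02) = 0.0002208522978 m^2
d = sqrt(4*A/pi) * 1000
d = 16.8 mm

16.8


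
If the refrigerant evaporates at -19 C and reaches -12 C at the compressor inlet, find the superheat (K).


Superheat = T_suction - T_evap
Superheat = -12 - (-19)
Superheat = 7 K

7


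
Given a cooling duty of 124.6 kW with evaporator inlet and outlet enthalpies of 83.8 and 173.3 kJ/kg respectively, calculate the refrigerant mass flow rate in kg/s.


dh = 173.3 - 83.8 = 89.5 kJ/kg
m_dot = Q / dh = 124.6 / 89.5 = 1.3922 kg/s

1.3922


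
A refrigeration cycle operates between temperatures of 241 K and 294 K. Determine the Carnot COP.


dT = 294 - 241 = 53 K
COP_carnot = T_cold / dT = 241 / 53
COP_carnot = 4.547

4.547


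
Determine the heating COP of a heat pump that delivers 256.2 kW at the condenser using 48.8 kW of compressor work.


COP_hp = Q_cond / W
COP_hp = 256.2 / 48.8
COP_hp = 5.25

5.25


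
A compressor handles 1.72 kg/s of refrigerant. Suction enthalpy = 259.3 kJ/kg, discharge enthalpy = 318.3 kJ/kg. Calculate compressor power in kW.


dh = 318.3 - 259.3 = 59.0 kJ/kg
W = m_dot * dh = 1.72 * 59.0 = 101.48 kW

101.48


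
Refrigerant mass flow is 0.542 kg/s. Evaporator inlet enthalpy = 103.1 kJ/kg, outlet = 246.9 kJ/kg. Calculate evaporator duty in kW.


dh = 246.9 - 103.1 = 143.8 kJ/kg
Q_evap = m_dot * dh = 0.542 * 143.8
Q_evap = 77.94 kW

77.94


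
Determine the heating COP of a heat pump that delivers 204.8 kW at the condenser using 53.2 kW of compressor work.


COP_hp = Q_cond / W
COP_hp = 204.8 / 53.2
COP_hp = 3.85

3.85


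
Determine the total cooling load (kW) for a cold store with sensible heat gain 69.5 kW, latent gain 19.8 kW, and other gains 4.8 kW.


Q_total = Q_s + Q_l + Q_misc
Q_total = 69.5 + 19.8 + 4.8
Q_total = 94.1 kW

94.1


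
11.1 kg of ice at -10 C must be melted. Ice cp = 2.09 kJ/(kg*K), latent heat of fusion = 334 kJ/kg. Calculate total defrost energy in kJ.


Sensible heat = cp * dT = 2.09 * 10 = 20.9 kJ/kg
Total per kg = 20.9 + 334 = 354.9 kJ/kg
Q = m * total = 11.1 * 354.9
Q = 3939.4 kJ

3939.4


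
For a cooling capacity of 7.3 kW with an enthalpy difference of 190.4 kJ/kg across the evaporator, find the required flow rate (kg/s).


m_dot = Q / dh
m_dot = 7.3 / 190.4
m_dot = 0.0383 kg/s

0.0383


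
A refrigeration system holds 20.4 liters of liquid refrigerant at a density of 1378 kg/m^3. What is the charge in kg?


Charge = V * rho / 1000
Charge = 20.4 * 1378 / 1000
Charge = 28.11 kg

28.11


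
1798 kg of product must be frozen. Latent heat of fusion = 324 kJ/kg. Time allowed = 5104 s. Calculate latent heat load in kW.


Q_lat = m * h_fg / t
Q_lat = 1798 * 324 / 5104
Q_lat = 114.14 kW

114.14


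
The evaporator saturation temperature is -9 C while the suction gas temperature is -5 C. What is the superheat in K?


Superheat = T_suction - T_evap
Superheat = -5 - (-9)
Superheat = 4 K

4


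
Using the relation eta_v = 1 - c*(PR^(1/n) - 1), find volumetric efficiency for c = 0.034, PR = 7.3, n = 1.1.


PR^(1/n) = 7.3^(1/1.1) = 6.09310923
eta_v = 1 - 0.034 * (6.09310923 - 1)
eta_v = 0.8268

0.8268


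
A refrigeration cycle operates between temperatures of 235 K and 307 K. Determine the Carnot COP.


dT = 307 - 235 = 72 K
COP_carnot = T_cold / dT = 235 / 72
COP_carnot = 3.264

3.264


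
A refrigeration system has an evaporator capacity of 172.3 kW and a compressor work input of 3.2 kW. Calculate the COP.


COP = Q_evap / W
COP = 172.3 / 3.2
COP = 53.844

53.844


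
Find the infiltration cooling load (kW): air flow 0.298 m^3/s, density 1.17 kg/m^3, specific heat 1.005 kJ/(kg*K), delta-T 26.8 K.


Q = V_dot * rho * cp * dT
Q = 0.298 * 1.17 * 1.005 * 26.8
Q = 9.391 kW

9.391


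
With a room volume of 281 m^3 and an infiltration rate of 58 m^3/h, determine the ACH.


ACH = flow / volume
ACH = 58 / 281
ACH = 0.206

0.206


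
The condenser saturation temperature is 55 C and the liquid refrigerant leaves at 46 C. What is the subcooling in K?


Subcooling = T_cond - T_liquid
Subcooling = 55 - 46
Subcooling = 9 K

9


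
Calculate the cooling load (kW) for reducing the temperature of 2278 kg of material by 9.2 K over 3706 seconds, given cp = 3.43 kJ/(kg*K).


Q = m * cp * dT / t
Q = 2278 * 3.43 * 9.2 / 3706
Q = 19.397 kW

19.397


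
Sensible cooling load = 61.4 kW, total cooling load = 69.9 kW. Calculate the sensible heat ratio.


SHR = Q_sensible / Q_total
SHR = 61.4 / 69.9
SHR = 0.878

0.878


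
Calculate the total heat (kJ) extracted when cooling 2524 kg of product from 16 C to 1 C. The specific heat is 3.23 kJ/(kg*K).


dT = 16 - (1) = 15 K
Q = m * cp * dT = 2524 * 3.23 * 15
Q = 122288 kJ

122288


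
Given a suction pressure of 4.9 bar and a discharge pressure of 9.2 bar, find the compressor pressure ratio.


PR = P_high / P_low
PR = 9.2 / 4.9
PR = 1.878

1.878


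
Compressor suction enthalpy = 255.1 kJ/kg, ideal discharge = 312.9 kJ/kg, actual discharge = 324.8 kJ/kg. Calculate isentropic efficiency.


dh_ideal = 312.9 - 255.1 = 57.8 kJ/kg
dh_actual = 324.8 - 255.1 = 69.7 kJ/kg
eta_s = dh_ideal / dh_actual = 57.8 / 69.7
eta_s = 0.8293

0.8293


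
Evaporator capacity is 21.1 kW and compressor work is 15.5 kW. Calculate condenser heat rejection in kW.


Q_cond = Q_evap + W
Q_cond = 21.1 + 15.5
Q_cond = 36.6 kW

36.6


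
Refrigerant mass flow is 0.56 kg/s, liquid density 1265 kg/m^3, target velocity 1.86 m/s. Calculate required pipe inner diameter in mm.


A = m_dot / (rho * v) = 0.56 / (1265 * 1.86) = 0.0002380041651 m^2
d = sqrt(4*A/pi) * 1000
d = 17.4 mm

17.4


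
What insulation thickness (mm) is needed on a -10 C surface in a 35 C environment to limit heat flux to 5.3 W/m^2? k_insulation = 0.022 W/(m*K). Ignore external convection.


dT = 35 - (-10) = 45 K
thickness = k * dT / q_max * 1000
thickness = 0.022 * 45 / 5.3 * 1000
thickness = 186.8 mm

186.8


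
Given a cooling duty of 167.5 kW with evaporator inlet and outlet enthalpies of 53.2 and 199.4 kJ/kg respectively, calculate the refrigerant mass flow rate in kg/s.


dh = 199.4 - 53.2 = 146.2 kJ/kg
m_dot = Q / dh = 167.5 / 146.2 = 1.1457 kg/s

1.1457


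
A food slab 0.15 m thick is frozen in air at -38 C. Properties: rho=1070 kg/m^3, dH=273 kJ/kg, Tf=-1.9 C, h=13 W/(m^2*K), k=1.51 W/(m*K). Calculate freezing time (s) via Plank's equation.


dT = -1.9 - (-38) = 36.1 K
term1 = a/(2h) = 0.15/(2*13) = 0.005769230769
term2 = a^2/(8k) = 0.15^2/(8*1.51) = 0.001862582781
t = rho*dH*1000/dT * (term1 + term2)
t = 1070*273*1000/36.1 * (0.005769230769 + 0.001862582781)
t = 61754 s

61754


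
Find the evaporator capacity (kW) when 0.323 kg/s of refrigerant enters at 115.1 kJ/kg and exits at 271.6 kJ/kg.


dh = 271.6 - 115.1 = 156.5 kJ/kg
Q_evap = m_dot * dh = 0.323 * 156.5
Q_evap = 50.55 kW

50.55


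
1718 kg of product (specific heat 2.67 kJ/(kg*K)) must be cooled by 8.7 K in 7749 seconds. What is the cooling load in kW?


Q = m * cp * dT / t
Q = 1718 * 2.67 * 8.7 / 7749
Q = 5.15 kW

5.15


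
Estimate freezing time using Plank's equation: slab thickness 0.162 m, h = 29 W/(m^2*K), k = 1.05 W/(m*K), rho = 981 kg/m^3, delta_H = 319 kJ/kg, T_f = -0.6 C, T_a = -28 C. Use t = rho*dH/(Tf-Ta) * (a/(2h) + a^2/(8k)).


dT = -0.6 - (-28) = 27.4 K
term1 = a/(2h) = 0.162/(2*29) = 0.002793103448
term2 = a^2/(8k) = 0.162^2/(8*1.05) = 0.003124285714
t = rho*dH*1000/dT * (term1 + term2)
t = 981*319*1000/27.4 * (0.002793103448 + 0.003124285714)
t = 67583 s

67583


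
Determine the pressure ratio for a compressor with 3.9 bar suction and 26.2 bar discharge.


PR = P_high / P_low
PR = 26.2 / 3.9
PR = 6.718

6.718


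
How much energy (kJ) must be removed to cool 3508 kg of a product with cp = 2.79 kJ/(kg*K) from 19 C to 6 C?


dT = 19 - (6) = 13 K
Q = m * cp * dT = 3508 * 2.79 * 13
Q = 127235 kJ

127235


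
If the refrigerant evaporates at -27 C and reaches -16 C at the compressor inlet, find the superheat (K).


Superheat = T_suction - T_evap
Superheat = -16 - (-27)
Superheat = 11 K

11


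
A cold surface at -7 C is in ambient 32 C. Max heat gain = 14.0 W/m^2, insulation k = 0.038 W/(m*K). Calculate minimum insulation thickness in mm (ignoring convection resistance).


dT = 32 - (-7) = 39 K
thickness = k * dT / q_max * 1000
thickness = 0.038 * 39 / 14.0 * 1000
thickness = 105.9 mm

105.9


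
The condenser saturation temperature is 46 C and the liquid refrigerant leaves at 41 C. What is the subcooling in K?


Subcooling = T_cond - T_liquid
Subcooling = 46 - 41
Subcooling = 5 K

5


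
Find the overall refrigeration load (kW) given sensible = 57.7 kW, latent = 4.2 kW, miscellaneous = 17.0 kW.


Q_total = Q_s + Q_l + Q_misc
Q_total = 57.7 + 4.2 + 17.0
Q_total = 78.9 kW

78.9


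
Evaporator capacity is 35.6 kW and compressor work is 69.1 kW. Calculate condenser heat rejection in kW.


Q_cond = Q_evap + W
Q_cond = 35.6 + 69.1
Q_cond = 104.7 kW

104.7


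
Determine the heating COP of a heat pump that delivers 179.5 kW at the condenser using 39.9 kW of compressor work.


COP_hp = Q_cond / W
COP_hp = 179.5 / 39.9
COP_hp = 4.499

4.499


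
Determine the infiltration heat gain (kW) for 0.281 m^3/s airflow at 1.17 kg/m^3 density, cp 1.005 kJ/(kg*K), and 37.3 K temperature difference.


Q = V_dot * rho * cp * dT
Q = 0.281 * 1.17 * 1.005 * 37.3
Q = 12.324 kW

12.324


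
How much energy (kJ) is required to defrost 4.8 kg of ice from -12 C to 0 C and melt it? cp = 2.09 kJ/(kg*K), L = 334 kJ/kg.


Sensible heat = cp * dT = 2.09 * 12 = 25.08 kJ/kg
Total per kg = 25.08 + 334 = 359.08 kJ/kg
Q = m * total = 4.8 * 359.08
Q = 1723.6 kJ

1723.6


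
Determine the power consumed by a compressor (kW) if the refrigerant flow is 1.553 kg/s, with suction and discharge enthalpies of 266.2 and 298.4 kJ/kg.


dh = 298.4 - 266.2 = 32.2 kJ/kg
W = m_dot * dh = 1.553 * 32.2 = 50.01 kW

50.01


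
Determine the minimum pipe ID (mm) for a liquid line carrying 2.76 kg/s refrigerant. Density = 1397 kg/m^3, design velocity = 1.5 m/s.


A = m_dot / (rho * v) = 2.76 / (1397 * 1.5) = 0.001317108089 m^2
d = sqrt(4*A/pi) * 1000
d = 41.0 mm

41.0


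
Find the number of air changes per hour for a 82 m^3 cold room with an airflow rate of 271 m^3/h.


ACH = flow / volume
ACH = 271 / 82
ACH = 3.305

3.305


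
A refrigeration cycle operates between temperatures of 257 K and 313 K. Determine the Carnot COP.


dT = 313 - 257 = 56 K
COP_carnot = T_cold / dT = 257 / 56
COP_carnot = 4.589

4.589


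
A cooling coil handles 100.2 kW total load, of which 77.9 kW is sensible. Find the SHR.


SHR = Q_sensible / Q_total
SHR = 77.9 / 100.2
SHR = 0.777

0.777


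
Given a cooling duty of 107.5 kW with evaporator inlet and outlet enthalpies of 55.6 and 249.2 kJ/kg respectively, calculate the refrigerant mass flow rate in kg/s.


dh = 249.2 - 55.6 = 193.6 kJ/kg
m_dot = Q / dh = 107.5 / 193.6 = 0.5553 kg/s

0.5553


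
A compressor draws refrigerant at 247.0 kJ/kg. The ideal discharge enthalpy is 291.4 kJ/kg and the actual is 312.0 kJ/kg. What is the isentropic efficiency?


dh_ideal = 291.4 - 247.0 = 44.4 kJ/kg
dh_actual = 312.0 - 247.0 = 65.0 kJ/kg
eta_s = dh_ideal / dh_actual = 44.4 / 65.0
eta_s = 0.6831

0.6831


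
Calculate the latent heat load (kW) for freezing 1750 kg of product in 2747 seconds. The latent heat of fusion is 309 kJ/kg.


Q_lat = m * h_fg / t
Q_lat = 1750 * 309 / 2747
Q_lat = 196.85 kW

196.85


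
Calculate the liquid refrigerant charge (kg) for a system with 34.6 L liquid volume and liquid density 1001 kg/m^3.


Charge = V * rho / 1000
Charge = 34.6 * 1001 / 1000
Charge = 34.63 kg

34.63


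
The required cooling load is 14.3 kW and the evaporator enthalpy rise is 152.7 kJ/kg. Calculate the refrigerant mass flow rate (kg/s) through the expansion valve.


m_dot = Q / dh
m_dot = 14.3 / 152.7
m_dot = 0.0936 kg/s

0.0936


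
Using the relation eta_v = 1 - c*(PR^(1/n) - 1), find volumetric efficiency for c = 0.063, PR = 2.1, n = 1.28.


PR^(1/n) = 2.1^(1/1.28) = 1.78539298
eta_v = 1 - 0.063 * (1.78539298 - 1)
eta_v = 0.9505

0.9505


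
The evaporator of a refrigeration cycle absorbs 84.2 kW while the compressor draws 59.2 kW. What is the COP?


COP = Q_evap / W
COP = 84.2 / 59.2
COP = 1.422

1.422


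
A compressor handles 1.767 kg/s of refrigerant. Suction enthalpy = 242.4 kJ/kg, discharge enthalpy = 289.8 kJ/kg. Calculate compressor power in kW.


dh = 289.8 - 242.4 = 47.4 kJ/kg
W = m_dot * dh = 1.767 * 47.4 = 83.76 kW

83.76


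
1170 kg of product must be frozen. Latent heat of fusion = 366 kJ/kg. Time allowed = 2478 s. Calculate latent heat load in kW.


Q_lat = m * h_fg / t
Q_lat = 1170 * 366 / 2478
Q_lat = 172.81 kW

172.81


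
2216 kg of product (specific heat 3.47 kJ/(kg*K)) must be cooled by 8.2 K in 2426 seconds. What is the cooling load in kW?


Q = m * cp * dT / t
Q = 2216 * 3.47 * 8.2 / 2426
Q = 25.991 kW

25.991


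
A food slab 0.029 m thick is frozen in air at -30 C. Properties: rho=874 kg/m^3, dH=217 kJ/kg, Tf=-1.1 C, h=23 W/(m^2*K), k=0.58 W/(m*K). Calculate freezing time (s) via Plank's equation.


dT = -1.1 - (-30) = 28.9 K
term1 = a/(2h) = 0.029/(2*23) = 0.0006304347826
term2 = a^2/(8k) = 0.029^2/(8*0.58) = 0.00018125
t = rho*dH*1000/dT * (term1 + term2)
t = 874*217*1000/28.9 * (0.0006304347826 + 0.00018125)
t = 5327 s

5327


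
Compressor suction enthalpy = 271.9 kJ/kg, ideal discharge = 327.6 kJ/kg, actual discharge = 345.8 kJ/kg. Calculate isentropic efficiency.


dh_ideal = 327.6 - 271.9 = 55.7 kJ/kg
dh_actual = 345.8 - 271.9 = 73.9 kJ/kg
eta_s = dh_ideal / dh_actual = 55.7 / 73.9
eta_s = 0.7537

0.7537


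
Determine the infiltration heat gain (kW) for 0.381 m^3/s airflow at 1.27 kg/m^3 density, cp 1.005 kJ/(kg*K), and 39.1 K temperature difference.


Q = V_dot * rho * cp * dT
Q = 0.381 * 1.27 * 1.005 * 39.1
Q = 19.014 kW

19.014


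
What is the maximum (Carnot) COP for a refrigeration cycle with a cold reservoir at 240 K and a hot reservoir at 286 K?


dT = 286 - 240 = 46 K
COP_carnot = T_cold / dT = 240 / 46
COP_carnot = 5.217

5.217


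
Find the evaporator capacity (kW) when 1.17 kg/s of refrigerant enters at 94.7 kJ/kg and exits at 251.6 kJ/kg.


dh = 251.6 - 94.7 = 156.9 kJ/kg
Q_evap = m_dot * dh = 1.17 * 156.9
Q_evap = 183.57 kW

183.57


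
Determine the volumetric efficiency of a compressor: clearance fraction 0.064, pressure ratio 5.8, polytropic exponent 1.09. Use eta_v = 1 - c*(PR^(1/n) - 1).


PR^(1/n) = 5.8^(1/1.09) = 5.01640572
eta_v = 1 - 0.064 * (5.01640572 - 1)
eta_v = 0.743

0.743


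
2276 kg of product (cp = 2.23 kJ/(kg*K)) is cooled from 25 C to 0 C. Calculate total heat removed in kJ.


dT = 25 - (0) = 25 K
Q = m * cp * dT = 2276 * 2.23 * 25
Q = 126887 kJ

126887


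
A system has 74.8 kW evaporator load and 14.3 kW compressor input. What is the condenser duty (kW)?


Q_cond = Q_evap + W
Q_cond = 74.8 + 14.3
Q_cond = 89.1 kW

89.1


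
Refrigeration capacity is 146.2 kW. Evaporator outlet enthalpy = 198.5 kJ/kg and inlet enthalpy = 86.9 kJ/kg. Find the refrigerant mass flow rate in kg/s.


dh = 198.5 - 86.9 = 111.6 kJ/kg
m_dot = Q / dh = 146.2 / 111.6 = 1.31 kg/s

1.31


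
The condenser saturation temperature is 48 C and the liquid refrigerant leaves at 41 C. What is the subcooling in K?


Subcooling = T_cond - T_liquid
Subcooling = 48 - 41
Subcooling = 7 K

7


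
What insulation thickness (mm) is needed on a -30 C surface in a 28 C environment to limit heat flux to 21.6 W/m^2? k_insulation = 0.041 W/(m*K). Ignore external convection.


dT = 28 - (-30) = 58 K
thickness = k * dT / q_max * 1000
thickness = 0.041 * 58 / 21.6 * 1000
thickness = 110.1 mm

110.1


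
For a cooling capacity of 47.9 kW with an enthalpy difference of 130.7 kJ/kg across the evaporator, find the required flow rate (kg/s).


m_dot = Q / dh
m_dot = 47.9 / 130.7
m_dot = 0.3665 kg/s

0.3665


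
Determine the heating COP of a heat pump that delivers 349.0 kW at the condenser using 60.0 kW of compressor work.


COP_hp = Q_cond / W
COP_hp = 349.0 / 60.0
COP_hp = 5.817

5.817


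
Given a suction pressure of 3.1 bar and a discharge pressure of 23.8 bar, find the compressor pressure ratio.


PR = P_high / P_low
PR = 23.8 / 3.1
PR = 7.677

7.677


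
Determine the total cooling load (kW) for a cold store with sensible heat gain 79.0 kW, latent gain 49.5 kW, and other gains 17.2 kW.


Q_total = Q_s + Q_l + Q_misc
Q_total = 79.0 + 49.5 + 17.2
Q_total = 145.7 kW

145.7


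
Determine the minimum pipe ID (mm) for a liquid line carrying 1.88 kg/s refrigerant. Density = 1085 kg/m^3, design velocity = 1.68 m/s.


A = m_dot / (rho * v) = 1.88 / (1085 * 1.68) = 0.001031380294 m^2
d = sqrt(4*A/pi) * 1000
d = 36.2 mm

36.2


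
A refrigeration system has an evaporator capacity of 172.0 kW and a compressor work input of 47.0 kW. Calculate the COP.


COP = Q_evap / W
COP = 172.0 / 47.0
COP = 3.66

3.66


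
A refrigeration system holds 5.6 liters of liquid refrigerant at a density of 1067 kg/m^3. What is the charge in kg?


Charge = V * rho / 1000
Charge = 5.6 * 1067 / 1000
Charge = 5.98 kg

5.98


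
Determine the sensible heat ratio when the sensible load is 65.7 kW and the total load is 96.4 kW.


SHR = Q_sensible / Q_total
SHR = 65.7 / 96.4
SHR = 0.682

0.682


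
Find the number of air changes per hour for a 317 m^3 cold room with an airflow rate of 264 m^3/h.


ACH = flow / volume
ACH = 264 / 317
ACH = 0.833

0.833


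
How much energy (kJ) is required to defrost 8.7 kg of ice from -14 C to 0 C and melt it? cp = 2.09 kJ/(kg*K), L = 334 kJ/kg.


Sensible heat = cp * dT = 2.09 * 14 = 29.26 kJ/kg
Total per kg = 29.26 + 334 = 363.26 kJ/kg
Q = m * total = 8.7 * 363.26
Q = 3160.4 kJ

3160.4


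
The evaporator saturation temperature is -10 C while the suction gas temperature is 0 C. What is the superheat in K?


Superheat = T_suction - T_evap
Superheat = 0 - (-10)
Superheat = 10 K

10


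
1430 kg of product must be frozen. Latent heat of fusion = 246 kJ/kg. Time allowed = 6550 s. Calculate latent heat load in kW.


Q_lat = m * h_fg / t
Q_lat = 1430 * 246 / 6550
Q_lat = 53.71 kW

53.71


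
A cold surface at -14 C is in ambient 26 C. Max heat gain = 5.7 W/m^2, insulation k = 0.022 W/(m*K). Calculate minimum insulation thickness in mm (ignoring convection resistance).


dT = 26 - (-14) = 40 K
thickness = k * dT / q_max * 1000
thickness = 0.022 * 40 / 5.7 * 1000
thickness = 154.4 mm

154.4


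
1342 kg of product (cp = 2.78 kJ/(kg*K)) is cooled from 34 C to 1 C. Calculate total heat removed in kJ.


dT = 34 - (1) = 33 K
Q = m * cp * dT = 1342 * 2.78 * 33
Q = 123115 kJ

123115


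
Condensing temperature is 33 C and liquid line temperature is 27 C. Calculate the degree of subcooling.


Subcooling = T_cond - T_liquid
Subcooling = 33 - 27
Subcooling = 6 K

6


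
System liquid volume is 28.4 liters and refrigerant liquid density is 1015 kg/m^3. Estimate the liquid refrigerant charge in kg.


Charge = V * rho / 1000
Charge = 28.4 * 1015 / 1000
Charge = 28.83 kg

28.83


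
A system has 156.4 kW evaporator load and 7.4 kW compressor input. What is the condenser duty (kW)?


Q_cond = Q_evap + W
Q_cond = 156.4 + 7.4
Q_cond = 163.8 kW

163.8


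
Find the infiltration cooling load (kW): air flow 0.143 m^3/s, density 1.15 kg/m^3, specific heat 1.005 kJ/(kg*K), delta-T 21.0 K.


Q = V_dot * rho * cp * dT
Q = 0.143 * 1.15 * 1.005 * 21.0
Q = 3.471 kW

3.471


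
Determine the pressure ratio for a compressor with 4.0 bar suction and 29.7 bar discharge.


PR = P_high / P_low
PR = 29.7 / 4.0
PR = 7.425

7.425


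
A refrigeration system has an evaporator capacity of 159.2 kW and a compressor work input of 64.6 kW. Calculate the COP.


COP = Q_evap / W
COP = 159.2 / 64.6
COP = 2.464

2.464


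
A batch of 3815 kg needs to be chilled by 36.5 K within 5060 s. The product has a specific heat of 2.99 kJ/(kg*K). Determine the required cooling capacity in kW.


Q = m * cp * dT / t
Q = 3815 * 2.99 * 36.5 / 5060
Q = 82.283 kW

82.283


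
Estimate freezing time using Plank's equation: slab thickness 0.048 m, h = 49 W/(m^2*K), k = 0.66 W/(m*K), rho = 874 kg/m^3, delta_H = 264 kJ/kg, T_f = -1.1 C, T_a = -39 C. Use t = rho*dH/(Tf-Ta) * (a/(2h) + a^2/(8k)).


dT = -1.1 - (-39) = 37.9 K
term1 = a/(2h) = 0.048/(2*49) = 0.0004897959184
term2 = a^2/(8k) = 0.048^2/(8*0.66) = 0.0004363636364
t = rho*dH*1000/dT * (term1 + term2)
t = 874*264*1000/37.9 * (0.0004897959184 + 0.0004363636364)
t = 5638 s

5638


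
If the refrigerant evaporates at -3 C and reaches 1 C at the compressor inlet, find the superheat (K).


Superheat = T_suction - T_evap
Superheat = 1 - (-3)
Superheat = 4 K

4


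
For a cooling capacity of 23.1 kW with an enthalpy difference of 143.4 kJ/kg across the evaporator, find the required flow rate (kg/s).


m_dot = Q / dh
m_dot = 23.1 / 143.4
m_dot = 0.1611 kg/s

0.1611


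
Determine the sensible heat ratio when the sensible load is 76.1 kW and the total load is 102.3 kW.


SHR = Q_sensible / Q_total
SHR = 76.1 / 102.3
SHR = 0.744

0.744


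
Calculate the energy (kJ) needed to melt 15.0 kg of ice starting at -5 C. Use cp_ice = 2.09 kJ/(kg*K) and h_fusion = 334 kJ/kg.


Sensible heat = cp * dT = 2.09 * 5 = 10.45 kJ/kg
Total per kg = 10.45 + 334 = 344.45 kJ/kg
Q = m * total = 15.0 * 344.45
Q = 5166.8 kJ

5166.8


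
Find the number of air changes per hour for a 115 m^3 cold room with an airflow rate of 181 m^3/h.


ACH = flow / volume
ACH = 181 / 115
ACH = 1.574

1.574


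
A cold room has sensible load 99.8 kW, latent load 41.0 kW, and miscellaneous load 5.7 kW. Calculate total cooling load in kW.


Q_total = Q_s + Q_l + Q_misc
Q_total = 99.8 + 41.0 + 5.7
Q_total = 146.5 kW

146.5


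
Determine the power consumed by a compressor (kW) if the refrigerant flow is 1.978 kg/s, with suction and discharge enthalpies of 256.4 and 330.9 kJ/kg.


dh = 330.9 - 256.4 = 74.5 kJ/kg
W = m_dot * dh = 1.978 * 74.5 = 147.36 kW

147.36


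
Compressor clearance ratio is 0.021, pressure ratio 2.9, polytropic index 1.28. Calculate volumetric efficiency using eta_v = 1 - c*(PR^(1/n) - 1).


PR^(1/n) = 2.9^(1/1.28) = 2.29746252
eta_v = 1 - 0.021 * (2.29746252 - 1)
eta_v = 0.9728

0.9728


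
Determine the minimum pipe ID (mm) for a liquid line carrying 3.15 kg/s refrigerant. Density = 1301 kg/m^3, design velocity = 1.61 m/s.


A = m_dot / (rho * v) = 3.15 / (1301 * 1.61) = 0.001503859907 m^2
d = sqrt(4*A/pi) * 1000
d = 43.8 mm

43.8


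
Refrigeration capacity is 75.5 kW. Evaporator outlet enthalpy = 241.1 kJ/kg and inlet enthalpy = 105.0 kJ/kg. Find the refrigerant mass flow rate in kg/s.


dh = 241.1 - 105.0 = 136.1 kJ/kg
m_dot = Q / dh = 75.5 / 136.1 = 0.5547 kg/s

0.5547


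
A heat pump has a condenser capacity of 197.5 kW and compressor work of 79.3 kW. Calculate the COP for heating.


COP_hp = Q_cond / W
COP_hp = 197.5 / 79.3
COP_hp = 2.491

2.491


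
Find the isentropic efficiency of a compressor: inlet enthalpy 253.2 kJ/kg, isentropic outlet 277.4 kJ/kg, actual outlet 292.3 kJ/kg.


dh_ideal = 277.4 - 253.2 = 24.2 kJ/kg
dh_actual = 292.3 - 253.2 = 39.1 kJ/kg
eta_s = dh_ideal / dh_actual = 24.2 / 39.1
eta_s = 0.6189

0.6189


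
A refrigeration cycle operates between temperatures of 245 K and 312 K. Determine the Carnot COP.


dT = 312 - 245 = 67 K
COP_carnot = T_cold / dT = 245 / 67
COP_carnot = 3.657

3.657


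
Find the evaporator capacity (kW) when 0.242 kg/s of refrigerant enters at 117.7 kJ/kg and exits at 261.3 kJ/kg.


dh = 261.3 - 117.7 = 143.6 kJ/kg
Q_evap = m_dot * dh = 0.242 * 143.6
Q_evap = 34.75 kW

34.75


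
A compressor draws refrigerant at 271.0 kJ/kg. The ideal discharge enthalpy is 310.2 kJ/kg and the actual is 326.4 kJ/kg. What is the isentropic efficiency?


dh_ideal = 310.2 - 271.0 = 39.2 kJ/kg
dh_actual = 326.4 - 271.0 = 55.4 kJ/kg
eta_s = dh_ideal / dh_actual = 39.2 / 55.4
eta_s = 0.7076

0.7076


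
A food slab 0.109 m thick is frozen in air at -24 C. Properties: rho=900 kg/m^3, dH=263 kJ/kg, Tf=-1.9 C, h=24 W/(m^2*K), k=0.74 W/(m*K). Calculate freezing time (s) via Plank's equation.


dT = -1.9 - (-24) = 22.1 K
term1 = a/(2h) = 0.109/(2*24) = 0.002270833333
term2 = a^2/(8k) = 0.109^2/(8*0.74) = 0.002006925676
t = rho*dH*1000/dT * (term1 + term2)
t = 900*263*1000/22.1 * (0.002270833333 + 0.002006925676)
t = 45817 s

45817


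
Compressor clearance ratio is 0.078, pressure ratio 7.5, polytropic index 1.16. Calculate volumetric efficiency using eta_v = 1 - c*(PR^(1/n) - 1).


PR^(1/n) = 7.5^(1/1.16) = 5.68019386
eta_v = 1 - 0.078 * (5.68019386 - 1)
eta_v = 0.6349

0.6349


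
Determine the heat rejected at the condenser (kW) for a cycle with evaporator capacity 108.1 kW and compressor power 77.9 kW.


Q_cond = Q_evap + W
Q_cond = 108.1 + 77.9
Q_cond = 186.0 kW

186.0


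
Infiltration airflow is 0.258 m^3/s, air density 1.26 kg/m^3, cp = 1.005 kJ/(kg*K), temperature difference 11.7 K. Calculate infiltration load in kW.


Q = V_dot * rho * cp * dT
Q = 0.258 * 1.26 * 1.005 * 11.7
Q = 3.822 kW

3.822


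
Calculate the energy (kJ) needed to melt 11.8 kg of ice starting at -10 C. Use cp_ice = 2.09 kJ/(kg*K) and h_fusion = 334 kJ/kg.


Sensible heat = cp * dT = 2.09 * 10 = 20.9 kJ/kg
Total per kg = 20.9 + 334 = 354.9 kJ/kg
Q = m * total = 11.8 * 354.9
Q = 4187.8 kJ

4187.8


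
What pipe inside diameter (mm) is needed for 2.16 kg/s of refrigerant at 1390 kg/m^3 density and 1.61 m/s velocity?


A = m_dot / (rho * v) = 2.16 / (1390 * 1.61) = 0.0009651905805 m^2
d = sqrt(4*A/pi) * 1000
d = 35.1 mm

35.1


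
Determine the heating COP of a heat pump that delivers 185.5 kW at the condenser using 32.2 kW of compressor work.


COP_hp = Q_cond / W
COP_hp = 185.5 / 32.2
COP_hp = 5.761

5.761


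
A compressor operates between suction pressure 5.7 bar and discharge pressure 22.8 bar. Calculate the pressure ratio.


PR = P_high / P_low
PR = 22.8 / 5.7
PR = 4.0

4.0


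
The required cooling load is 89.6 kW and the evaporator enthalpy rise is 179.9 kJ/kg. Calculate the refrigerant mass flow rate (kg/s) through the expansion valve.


m_dot = Q / dh
m_dot = 89.6 / 179.9
m_dot = 0.4981 kg/s

0.4981


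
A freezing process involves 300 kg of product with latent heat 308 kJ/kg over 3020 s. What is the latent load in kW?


Q_lat = m * h_fg / t
Q_lat = 300 * 308 / 3020
Q_lat = 30.6 kW

30.6


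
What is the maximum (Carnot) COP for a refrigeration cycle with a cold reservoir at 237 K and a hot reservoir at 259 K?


dT = 259 - 237 = 22 K
COP_carnot = T_cold / dT = 237 / 22
COP_carnot = 10.773

10.773


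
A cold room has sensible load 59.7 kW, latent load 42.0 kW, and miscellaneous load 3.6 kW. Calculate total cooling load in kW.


Q_total = Q_s + Q_l + Q_misc
Q_total = 59.7 + 42.0 + 3.6
Q_total = 105.3 kW

105.3
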